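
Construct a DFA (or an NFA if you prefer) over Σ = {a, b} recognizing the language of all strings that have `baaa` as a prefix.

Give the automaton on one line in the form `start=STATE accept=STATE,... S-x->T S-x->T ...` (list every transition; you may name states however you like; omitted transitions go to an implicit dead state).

start=s0 accept=s4 s0-a->s5 s0-b->s1 s1-a->s2 s1-b->s5 s2-a->s3 s2-b->s5 s3-a->s4 s3-b->s5 s4-a->s4 s4-b->s4 s5-a->s5 s5-b->s5

Walk along `baaa` while the input agrees: from s0 take `b` to s1, and so on. Any deviation drops to the rejecting sink s5. Once s4 is reached the prefix is confirmed and every continuation is accepted.
With 6 states:
        a   b  
>  s0   s5  s1 
   s1   s2  s5 
   s2   s3  s5 
   s3   s4  s5 
 * s4   s4  s4 
   s5   s5  s5 
(> = start, * = accepting)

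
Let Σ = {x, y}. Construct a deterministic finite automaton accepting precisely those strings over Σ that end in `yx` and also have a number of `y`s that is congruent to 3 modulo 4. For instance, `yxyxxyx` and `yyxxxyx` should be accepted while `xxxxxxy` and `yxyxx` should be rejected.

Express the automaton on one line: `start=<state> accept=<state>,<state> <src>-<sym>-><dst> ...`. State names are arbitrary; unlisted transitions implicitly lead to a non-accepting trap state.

start=q0 accept=q4 q0-x->q0 q0-y->q1 q1-x->q1 q1-y->q2 q2-x->q2 q2-y->q3 q3-x->q4 q3-y->q0 q4-x->q5 q4-y->q0 q5-x->q5 q5-y->q0

Run two small machines in parallel and take their product. One (3 states) tracks how much of the suffix `yx` has currently been matched; the other (4 states) tracks the count of `y`s modulo 4. Each combined state is a pair, one component from each; accept when both components accept. Minimizing collapses redundant product states.
6 states suffice.
        x   y  
>  q0   q0  q1 
   q1   q1  q2 
   q2   q2  q3 
   q3   q4  q0 
 * q4   q5  q0 
   q5   q5  q0 
(> = start, * = accepting)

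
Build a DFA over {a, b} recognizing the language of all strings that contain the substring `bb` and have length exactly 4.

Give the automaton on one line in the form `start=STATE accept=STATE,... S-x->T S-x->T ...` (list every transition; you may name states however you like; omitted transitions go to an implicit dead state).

start=s0 accept=s9 s0-a->s1 s0-b->s2 s1-a->s3 s1-b->s4 s2-a->s3 s2-b->s5 s3-a->s6 s3-b->s7 s4-a->s6 s4-b->s8 s5-a->s8 s5-b->s8 s6-a->s6 s6-b->s6 s7-a->s6 s7-b->s9 s8-a->s9 s8-b->s9 s9-a->s6 s9-b->s6

Build one automaton per condition and run them in lockstep. One (3 states) tracks whether and how much of `bb` has been seen; the other (6 states) tracks the input length, saturating at 5. Each combined state is a pair, one component from each; accept when both components accept. After merging equivalent states the machine shrinks.
With 10 states:
        a   b  
>  s0   s1  s2 
   s1   s3  s4 
   s2   s3  s5 
   s3   s6  s7 
   s4   s6  s8 
   s5   s8  s8 
   s6   s6  s6 
   s7   s6  s9 
   s8   s9  s9 
 * s9   s6  s6 
(> = start, * = accepting)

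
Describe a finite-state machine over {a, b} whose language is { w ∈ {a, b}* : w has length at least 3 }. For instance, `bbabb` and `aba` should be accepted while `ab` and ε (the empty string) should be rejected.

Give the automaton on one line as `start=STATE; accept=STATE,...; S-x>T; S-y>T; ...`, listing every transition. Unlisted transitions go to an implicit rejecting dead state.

start=q0; accept=q3,q4; q0-a>q1; q0-b>q1; q1-a>q2; q1-b>q2; q2-a>q3; q2-b>q3; q3-a>q4; q3-b>q4; q4-a>q4; q4-b>q4

Count input length up to 4: every symbol moves from q0 toward q4, which means 'more than 3' and absorbs. Accept from {q3, q4}.
A 5-state machine:
        a   b  
>  q0   q1  q1 
   q1   q2  q2 
   q2   q3  q3 
 * q3   q4  q4 
 * q4   q4  q4 
(> = start, * = accepting)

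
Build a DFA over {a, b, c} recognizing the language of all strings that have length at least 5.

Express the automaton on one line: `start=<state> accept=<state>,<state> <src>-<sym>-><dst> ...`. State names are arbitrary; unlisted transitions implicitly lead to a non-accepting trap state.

start=q0 accept=q5,q6 q0-a->q1 q0-b->q1 q0-c->q1 q1-a->q2 q1-b->q2 q1-c->q2 q2-a->q3 q2-b->q3 q2-c->q3 q3-a->q4 q3-b->q4 q3-c->q4 q4-a->q5 q4-b->q5 q4-c->q5 q5-a->q6 q5-b->q6 q5-c->q6 q6-a->q6 q6-b->q6 q6-c->q6

We only need to distinguish lengths 0, 1, …, 5, and '>5'. Chain q0 → q1 → q2 → q3 → q4 → q5 → q6 on every symbol, with q6 looping. Accepting states: {q5, q6}.
        a   b   c  
>  q0   q1  q1  q1 
   q1   q2  q2  q2 
   q2   q3  q3  q3 
   q3   q4  q4  q4 
   q4   q5  q5  q5 
 * q5   q6  q6  q6 
 * q6   q6  q6  q6 
(> = start, * = accepting)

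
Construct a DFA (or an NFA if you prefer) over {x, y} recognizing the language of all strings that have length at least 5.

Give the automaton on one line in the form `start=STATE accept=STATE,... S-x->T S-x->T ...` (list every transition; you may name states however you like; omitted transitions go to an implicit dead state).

start=s0 accept=s5,s6 s0-x->s1 s0-y->s1 s1-x->s2 s1-y->s2 s2-x->s3 s2-y->s3 s3-x->s4 s3-y->s4 s4-x->s5 s4-y->s5 s5-x->s6 s5-y->s6 s6-x->s6 s6-y->s6

We only need to distinguish lengths 0, 1, …, 5, and '>5'. Chain s0 → s1 → s2 → s3 → s4 → s5 → s6 on every symbol, with s6 looping. Accepting states: {s5, s6}.
7 states suffice.
        x   y  
>  s0   s1  s1 
   s1   s2  s2 
   s2   s3  s3 
   s3   s4  s4 
   s4   s5  s5 
 * s5   s6  s6 
 * s6   s6  s6 
(> = start, * = accepting)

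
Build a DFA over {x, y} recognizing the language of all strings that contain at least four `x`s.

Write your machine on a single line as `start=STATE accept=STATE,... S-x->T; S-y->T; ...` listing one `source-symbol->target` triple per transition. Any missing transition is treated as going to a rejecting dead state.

Count `x`s, saturating at 5: states q0 through q4 mean 0 through 4 `x`s seen; q5 means more than 4. Each `x` increments (capped at q5); other symbols loop. Accept from {q4, q5}.
        x   y  
>  q0   q1  q0 
   q1   q2  q1 
   q2   q3  q2 
   q3   q4  q3 
 * q4   q5  q4 
 * q5   q5  q5 
(> = start, * = accepting)

start=q0; accept=q4,q5; q0-x->q1; q0-y->q0; q1-x->q2; q1-y->q1; q2-x->q3; q2-y->q2; q3-x->q4; q3-y->q3; q4-x->q5; q4-y->q4; q5-x->q5; q5-y->q5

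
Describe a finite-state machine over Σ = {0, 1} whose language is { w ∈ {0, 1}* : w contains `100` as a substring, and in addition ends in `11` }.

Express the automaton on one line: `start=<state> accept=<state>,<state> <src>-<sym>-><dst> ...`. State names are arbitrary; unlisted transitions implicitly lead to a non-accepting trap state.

Handle the two conditions separately and then intersect. The first has 4 states tracking whether and how much of `100` has been seen; the second has 3 states tracking how much of the suffix `11` has currently been matched. A product state is a pair (one from each), accepting exactly when both do. After merging equivalent states the machine shrinks.
6 states suffice.
        0   1  
>  q0   q0  q1 
   q1   q2  q1 
   q2   q3  q1 
   q3   q3  q4 
   q4   q3  q5 
 * q5   q3  q5 
(> = start, * = accepting)

start=q0 accept=q5 q0-0->q0 q0-1->q1 q1-0->q2 q1-1->q1 q2-0->q3 q2-1->q1 q3-0->q3 q3-1->q4 q4-0->q3 q4-1->q5 q5-0->q3 q5-1->q5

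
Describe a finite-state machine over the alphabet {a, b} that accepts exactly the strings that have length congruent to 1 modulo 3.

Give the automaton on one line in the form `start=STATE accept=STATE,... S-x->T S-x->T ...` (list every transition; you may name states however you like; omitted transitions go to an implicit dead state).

Only the length mod 3 matters, so use a 3-cycle: from any state, every input symbol moves to the next state, wrapping q2 back to q0. Mark q1 accepting.
        a   b  
>  q0   q1  q1 
 * q1   q2  q2 
   q2   q0  q0 
(> = start, * = accepting)

start=q0 accept=q1 q0-a->q1 q0-b->q1 q1-a->q2 q1-b->q2 q2-a->q0 q2-b->q0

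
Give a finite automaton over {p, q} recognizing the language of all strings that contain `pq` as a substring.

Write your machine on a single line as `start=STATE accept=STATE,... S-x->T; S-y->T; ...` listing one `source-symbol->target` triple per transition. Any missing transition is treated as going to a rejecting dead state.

States S0..S1 record the length of the longest prefix of `pq` that matches the current input suffix. Reaching S2 means `pq` has been seen, and we stay there forever. Accept from S2.
A 3-state machine:
        p   q  
>  S0   S1  S0 
   S1   S1  S2 
 * S2   S2  S2 
(> = start, * = accepting)

start=S0; accept=S2; S0-p->S1; S0-q->S0; S1-p->S1; S1-q->S2; S2-p->S2; S2-q->S2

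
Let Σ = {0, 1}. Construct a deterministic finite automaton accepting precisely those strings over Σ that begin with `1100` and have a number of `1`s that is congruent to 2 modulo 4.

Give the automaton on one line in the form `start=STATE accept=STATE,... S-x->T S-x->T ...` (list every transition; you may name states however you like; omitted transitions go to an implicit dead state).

Handle the two conditions separately and then intersect. One (6 states) tracks whether the input so far still matches the prefix `1100`; the other (4 states) tracks the count of `1`s modulo 4. Each combined state is a pair, one component from each; accept when both components accept. After merging equivalent states the machine shrinks.
9 states suffice.
        0   1  
>  S0   S1  S2 
   S1   S1  S1 
   S2   S1  S3 
   S3   S4  S1 
   S4   S5  S1 
 * S5   S5  S6 
   S6   S6  S7 
   S7   S7  S8 
   S8   S8  S5 
(> = start, * = accepting)

start=S0 accept=S5 S0-0->S1 S0-1->S2 S1-0->S1 S1-1->S1 S2-0->S1 S2-1->S3 S3-0->S4 S3-1->S1 S4-0->S5 S4-1->S1 S5-0->S5 S5-1->S6 S6-0->S6 S6-1->S7 S7-0->S7 S7-1->S8 S8-0->S8 S8-1->S5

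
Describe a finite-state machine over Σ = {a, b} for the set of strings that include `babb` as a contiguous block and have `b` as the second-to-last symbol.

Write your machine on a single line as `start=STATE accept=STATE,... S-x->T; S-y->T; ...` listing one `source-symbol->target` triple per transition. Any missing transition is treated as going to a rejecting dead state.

Build one automaton per condition and run them in lockstep. The first has 5 states tracking whether and how much of `babb` has been seen; the second has 7 states tracking the last 2 symbols read. A product state is a pair (one from each), accepting exactly when both do.
A 12-state machine:
          a    b  
>  s0     s1   s2 
   s1     s3   s4 
   s2     s5   s6 
   s3     s3   s4 
   s4     s5   s6 
   s5     s3   s7 
   s6     s5   s6 
   s7     s5   s8 
 * s8     s9   s8 
 * s9    s10  s11 
   s10   s10  s11 
   s11    s9   s8 
(> = start, * = accepting)

start=s0; accept=s8,s9; s0-a->s1; s0-b->s2; s1-a->s3; s1-b->s4; s2-a->s5; s2-b->s6; s3-a->s3; s3-b->s4; s4-a->s5; s4-b->s6; s5-a->s3; s5-b->s7; s6-a->s5; s6-b->s6; s7-a->s5; s7-b->s8; s8-a->s9; s8-b->s8; s9-a->s10; s9-b->s11; s10-a->s10; s10-b->s11; s11-a->s9; s11-b->s8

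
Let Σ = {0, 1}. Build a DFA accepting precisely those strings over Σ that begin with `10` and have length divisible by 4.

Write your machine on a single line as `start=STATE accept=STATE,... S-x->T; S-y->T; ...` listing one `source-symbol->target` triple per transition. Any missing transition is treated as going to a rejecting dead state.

start=A; accept=I; A-0->B; A-1->C; B-0->D; B-1->D; C-0->E; C-1->D; D-0->F; D-1->F; E-0->G; E-1->G; F-0->H; F-1->H; G-0->I; G-1->I; H-0->B; H-1->B; I-0->J; I-1->J; J-0->E; J-1->E

Run two small machines in parallel and take their product. The first has 4 states tracking whether the input so far still matches the prefix `10`; the second has 4 states tracking the input length modulo 4. A product state is a pair (one from each), accepting exactly when both do.
10 states suffice.
       0  1 
>  A   B  C 
   B   D  D 
   C   E  D 
   D   F  F 
   E   G  G 
   F   H  H 
   G   I  I 
   H   B  B 
 * I   J  J 
   J   E  E 
(> = start, * = accepting)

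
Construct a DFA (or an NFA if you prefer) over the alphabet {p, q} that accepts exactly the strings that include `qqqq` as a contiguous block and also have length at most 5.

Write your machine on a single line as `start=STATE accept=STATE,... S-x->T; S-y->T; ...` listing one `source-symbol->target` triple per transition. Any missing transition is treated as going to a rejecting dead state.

Run two small machines in parallel and take their product. One (5 states) tracks whether and how much of `qqqq` has been seen; the other (7 states) tracks the input length, saturating at 6. Each combined state is a pair, one component from each; accept when both components accept. Minimizing collapses redundant product states.
An 11-state machine:
          p    q  
>  s0     s1   s2 
   s1     s3   s4 
   s2     s3   s5 
   s3     s3   s3 
   s4     s3   s6 
   s5     s3   s7 
   s6     s3   s8 
   s7     s3   s9 
   s8     s3  s10 
 * s9    s10  s10 
 * s10    s3   s3 
(> = start, * = accepting)

start=s0; accept=s9,s10; s0-p->s1; s0-q->s2; s1-p->s3; s1-q->s4; s2-p->s3; s2-q->s5; s3-p->s3; s3-q->s3; s4-p->s3; s4-q->s6; s5-p->s3; s5-q->s7; s6-p->s3; s6-q->s8; s7-p->s3; s7-q->s9; s8-p->s3; s8-q->s10; s9-p->s10; s9-q->s10; s10-p->s3; s10-q->s3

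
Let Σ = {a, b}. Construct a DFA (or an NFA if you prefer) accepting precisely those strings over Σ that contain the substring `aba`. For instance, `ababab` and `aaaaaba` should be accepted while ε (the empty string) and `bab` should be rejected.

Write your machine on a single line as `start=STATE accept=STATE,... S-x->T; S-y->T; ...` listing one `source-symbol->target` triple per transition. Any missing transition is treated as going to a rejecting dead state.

start=S0; accept=S3; S0-a->S1; S0-b->S0; S1-a->S1; S1-b->S2; S2-a->S3; S2-b->S0; S3-a->S3; S3-b->S3

Track how much of `aba` has been matched so far: state S0 is no progress, S3 is the absorbing accept state reached once `aba` has occurred. Intermediate states record partial matches; on a mismatch, fall back to the longest reusable overlap.
A 4-state machine:
        a   b  
>  S0   S1  S0 
   S1   S1  S2 
   S2   S3  S0 
 * S3   S3  S3 
(> = start, * = accepting)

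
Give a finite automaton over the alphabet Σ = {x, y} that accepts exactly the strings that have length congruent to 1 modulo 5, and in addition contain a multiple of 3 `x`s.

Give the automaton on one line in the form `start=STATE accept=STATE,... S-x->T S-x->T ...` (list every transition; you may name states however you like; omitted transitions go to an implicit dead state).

start=S0 accept=S2 S0-x->S1 S0-y->S2 S1-x->S3 S1-y->S4 S2-x->S4 S2-y->S5 S3-x->S6 S3-y->S7 S4-x->S7 S4-y->S8 S5-x->S8 S5-y->S6 S6-x->S9 S6-y->S10 S7-x->S10 S7-y->S11 S8-x->S11 S8-y->S9 S9-x->S12 S9-y->S13 S10-x->S13 S10-y->S0 S11-x->S0 S11-y->S12 S12-x->S2 S12-y->S14 S13-x->S14 S13-y->S1 S14-x->S5 S14-y->S3

Build one automaton per condition and run them in lockstep. One (5 states) tracks the input length modulo 5; the other (3 states) tracks the count of `x`s modulo 3. Each combined state is a pair, one component from each; accept when both components accept.
A 15-state machine:
          x    y  
>  S0     S1   S2 
   S1     S3   S4 
 * S2     S4   S5 
   S3     S6   S7 
   S4     S7   S8 
   S5     S8   S6 
   S6     S9  S10 
   S7    S10  S11 
   S8    S11   S9 
   S9    S12  S13 
   S10   S13   S0 
   S11    S0  S12 
   S12    S2  S14 
   S13   S14   S1 
   S14    S5   S3 
(> = start, * = accepting)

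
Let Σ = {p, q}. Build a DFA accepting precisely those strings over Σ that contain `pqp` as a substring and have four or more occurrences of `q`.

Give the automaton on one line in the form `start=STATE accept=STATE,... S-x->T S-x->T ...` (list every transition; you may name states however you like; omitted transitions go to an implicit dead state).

Build one automaton per condition and run them in lockstep. One (4 states) tracks whether and how much of `pqp` has been seen; the other (6 states) tracks the count of `q`s, saturating at 5. Each combined state is a pair, one component from each; accept when both components accept. Minimizing collapses redundant product states.
       p  q 
>  A   B  C 
   B   B  D 
   C   E  F 
   D   G  F 
   E   E  H 
   F   I  J 
   G   G  K 
   H   K  J 
   I   I  L 
   J   M  J 
   K   K  N 
   L   N  J 
   M   M  O 
   N   N  P 
   O   P  J 
 * P   P  P 
(> = start, * = accepting)

start=A accept=P A-p->B A-q->C B-p->B B-q->D C-p->E C-q->F D-p->G D-q->F E-p->E E-q->H F-p->I F-q->J G-p->G G-q->K H-p->K H-q->J I-p->I I-q->L J-p->M J-q->J K-p->K K-q->N L-p->N L-q->J M-p->M M-q->O N-p->N N-q->P O-p->P O-q->J P-p->P P-q->P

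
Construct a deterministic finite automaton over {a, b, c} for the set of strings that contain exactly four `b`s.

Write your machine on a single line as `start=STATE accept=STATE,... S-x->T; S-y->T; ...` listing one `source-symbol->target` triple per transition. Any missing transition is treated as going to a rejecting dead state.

start=q0; accept=q4; q0-a->q0; q0-b->q1; q0-c->q0; q1-a->q1; q1-b->q2; q1-c->q1; q2-a->q2; q2-b->q3; q2-c->q2; q3-a->q3; q3-b->q4; q3-c->q3; q4-a->q4; q4-b->q5; q4-c->q4; q5-a->q5; q5-b->q5; q5-c->q5

Only the number of `b`s matters, and only up to 5. Make a chain q0 → q1 → q2 → q3 → q4 → q5 advanced by each `b` (with q5 absorbing); every other symbol self-loops. The accepting set is {q4}.
6 states suffice.
        a   b   c  
>  q0   q0  q1  q0 
   q1   q1  q2  q1 
   q2   q2  q3  q2 
   q3   q3  q4  q3 
 * q4   q4  q5  q4 
   q5   q5  q5  q5 
(> = start, * = accepting)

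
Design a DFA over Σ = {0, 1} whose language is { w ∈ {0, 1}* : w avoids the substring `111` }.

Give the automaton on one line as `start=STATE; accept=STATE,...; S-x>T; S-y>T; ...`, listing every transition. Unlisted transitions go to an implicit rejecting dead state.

start=S0; accept=S0,S1,S2; S0-0>S0; S0-1>S1; S1-0>S0; S1-1>S2; S2-0>S0; S2-1>S3; S3-0>S3; S3-1>S3

This is the complement of 'contains `111`'. Use the same substring-matching states — S0 through S3 holding how much of `111` has just been matched — but flip the accepting set: everything except the trap S3 accepts.
        0   1  
>* S0   S0  S1 
 * S1   S0  S2 
 * S2   S0  S3 
   S3   S3  S3 
(> = start, * = accepting)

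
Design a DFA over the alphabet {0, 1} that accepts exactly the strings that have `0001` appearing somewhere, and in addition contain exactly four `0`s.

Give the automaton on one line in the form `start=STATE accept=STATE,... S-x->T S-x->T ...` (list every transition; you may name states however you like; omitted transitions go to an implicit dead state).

Build one automaton per condition and run them in lockstep. The first has 5 states tracking whether and how much of `0001` has been seen; the second has 6 states tracking the count of `0`s, saturating at 5. A product state is a pair (one from each), accepting exactly when both do.
With 21 states:
          0    1  
>  s0     s1   s0 
   s1     s2   s3 
   s2     s4   s5 
   s3     s6   s3 
   s4     s7   s8 
   s5     s9   s5 
   s6    s10   s5 
   s7    s11  s12 
   s8    s12   s8 
   s9    s13  s14 
   s10    s7  s14 
   s11   s11  s15 
 * s12   s15  s12 
   s13   s11  s16 
   s14   s17  s14 
   s15   s15  s15 
   s16   s18  s16 
   s17   s19  s16 
   s18   s19  s20 
   s19   s11  s20 
   s20   s18  s20 
(> = start, * = accepting)

start=s0 accept=s12 s0-0->s1 s0-1->s0 s1-0->s2 s1-1->s3 s2-0->s4 s2-1->s5 s3-0->s6 s3-1->s3 s4-0->s7 s4-1->s8 s5-0->s9 s5-1->s5 s6-0->s10 s6-1->s5 s7-0->s11 s7-1->s12 s8-0->s12 s8-1->s8 s9-0->s13 s9-1->s14 s10-0->s7 s10-1->s14 s11-0->s11 s11-1->s15 s12-0->s15 s12-1->s12 s13-0->s11 s13-1->s16 s14-0->s17 s14-1->s14 s15-0->s15 s15-1->s15 s16-0->s18 s16-1->s16 s17-0->s19 s17-1->s16 s18-0->s19 s18-1->s20 s19-0->s11 s19-1->s20 s20-0->s18 s20-1->s20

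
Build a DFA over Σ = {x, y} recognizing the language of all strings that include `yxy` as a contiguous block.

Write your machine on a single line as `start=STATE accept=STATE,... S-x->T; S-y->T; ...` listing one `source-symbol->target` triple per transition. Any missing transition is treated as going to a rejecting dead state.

Track how much of `yxy` has been matched so far: state A is no progress, D is the absorbing accept state reached once `yxy` has occurred. Intermediate states record partial matches; on a mismatch, fall back to the longest reusable overlap.
4 states suffice.
       x  y 
>  A   A  B 
   B   C  B 
   C   A  D 
 * D   D  D 
(> = start, * = accepting)

start=A; accept=D; A-x->A; A-y->B; B-x->C; B-y->B; C-x->A; C-y->D; D-x->D; D-y->D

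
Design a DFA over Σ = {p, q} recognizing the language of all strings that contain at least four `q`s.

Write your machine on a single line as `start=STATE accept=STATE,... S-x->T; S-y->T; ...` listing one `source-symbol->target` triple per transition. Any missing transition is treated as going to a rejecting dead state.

start=s0; accept=s4,s5; s0-p->s0; s0-q->s1; s1-p->s1; s1-q->s2; s2-p->s2; s2-q->s3; s3-p->s3; s3-q->s4; s4-p->s4; s4-q->s5; s5-p->s5; s5-q->s5

Only the number of `q`s matters, and only up to 5. Make a chain s0 → s1 → s2 → s3 → s4 → s5 advanced by each `q` (with s5 absorbing); every other symbol self-loops. The accepting set is {s4, s5}.
With 6 states:
        p   q  
>  s0   s0  s1 
   s1   s1  s2 
   s2   s2  s3 
   s3   s3  s4 
 * s4   s4  s5 
 * s5   s5  s5 
(> = start, * = accepting)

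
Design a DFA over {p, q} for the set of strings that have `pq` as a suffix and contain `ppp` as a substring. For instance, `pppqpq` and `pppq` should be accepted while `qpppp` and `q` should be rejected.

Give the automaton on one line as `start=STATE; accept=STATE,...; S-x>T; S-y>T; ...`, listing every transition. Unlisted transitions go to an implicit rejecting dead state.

start=S0; accept=S4; S0-p>S1; S0-q>S0; S1-p>S2; S1-q>S0; S2-p>S3; S2-q>S0; S3-p>S3; S3-q>S4; S4-p>S3; S4-q>S5; S5-p>S3; S5-q>S5

Build one automaton per condition and run them in lockstep. The first has 3 states tracking how much of the suffix `pq` has currently been matched; the second has 4 states tracking whether and how much of `ppp` has been seen. A product state is a pair (one from each), accepting exactly when both do. Equivalent product states are then merged.
        p   q  
>  S0   S1  S0 
   S1   S2  S0 
   S2   S3  S0 
   S3   S3  S4 
 * S4   S3  S5 
   S5   S3  S5 
(> = start, * = accepting)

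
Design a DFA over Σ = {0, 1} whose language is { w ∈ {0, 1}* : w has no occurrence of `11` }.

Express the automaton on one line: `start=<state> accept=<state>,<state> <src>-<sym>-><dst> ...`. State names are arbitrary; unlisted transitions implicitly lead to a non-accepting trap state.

Track partial matches of the forbidden pattern `11`. State q2 is a dead state reached once `11` has occurred; every other state accepts. q0 means no part of `11` is currently matched.
        0   1  
>* q0   q0  q1 
 * q1   q0  q2 
   q2   q2  q2 
(> = start, * = accepting)

start=q0 accept=q0,q1 q0-0->q0 q0-1->q1 q1-0->q0 q1-1->q2 q2-0->q2 q2-1->q2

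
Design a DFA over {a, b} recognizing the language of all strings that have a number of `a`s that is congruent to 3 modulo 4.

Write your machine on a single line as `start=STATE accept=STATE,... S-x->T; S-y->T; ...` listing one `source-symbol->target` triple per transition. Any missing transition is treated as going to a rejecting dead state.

start=s0; accept=s3; s0-a->s1; s0-b->s0; s1-a->s2; s1-b->s1; s2-a->s3; s2-b->s2; s3-a->s0; s3-b->s3

Keep the running count of `a`s modulo 4: each `a` advances along the cycle s0 → s1 → s2 → s3 → s0 while other symbols loop. Accept at s3.
With 4 states:
        a   b  
>  s0   s1  s0 
   s1   s2  s1 
   s2   s3  s2 
 * s3   s0  s3 
(> = start, * = accepting)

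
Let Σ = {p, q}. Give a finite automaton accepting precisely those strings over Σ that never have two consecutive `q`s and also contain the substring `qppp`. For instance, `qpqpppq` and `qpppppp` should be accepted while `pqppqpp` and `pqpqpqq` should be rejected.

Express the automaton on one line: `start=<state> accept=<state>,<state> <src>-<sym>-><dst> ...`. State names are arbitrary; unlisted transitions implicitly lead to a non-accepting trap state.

start=s0 accept=s5,s6 s0-p->s0 s0-q->s1 s1-p->s2 s1-q->s3 s2-p->s4 s2-q->s1 s3-p->s3 s3-q->s3 s4-p->s5 s4-q->s1 s5-p->s5 s5-q->s6 s6-p->s5 s6-q->s3

Build one automaton per condition and run them in lockstep. The first has 3 states tracking partial matches of the forbidden pattern `qq`; the second has 5 states tracking whether and how much of `qppp` has been seen. A product state is a pair (one from each), accepting exactly when both do. After merging equivalent states the machine shrinks.
A 7-state machine:
        p   q  
>  s0   s0  s1 
   s1   s2  s3 
   s2   s4  s1 
   s3   s3  s3 
   s4   s5  s1 
 * s5   s5  s6 
 * s6   s5  s3 
(> = start, * = accepting)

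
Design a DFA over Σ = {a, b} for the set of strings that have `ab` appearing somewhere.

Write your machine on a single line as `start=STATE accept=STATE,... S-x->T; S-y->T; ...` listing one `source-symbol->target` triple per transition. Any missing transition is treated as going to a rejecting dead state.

States q0..q1 record the length of the longest prefix of `ab` that matches the current input suffix. Reaching q2 means `ab` has been seen, and we stay there forever. Accept from q2.
With 3 states:
        a   b  
>  q0   q1  q0 
   q1   q1  q2 
 * q2   q2  q2 
(> = start, * = accepting)

start=q0; accept=q2; q0-a->q1; q0-b->q0; q1-a->q1; q1-b->q2; q2-a->q2; q2-b->q2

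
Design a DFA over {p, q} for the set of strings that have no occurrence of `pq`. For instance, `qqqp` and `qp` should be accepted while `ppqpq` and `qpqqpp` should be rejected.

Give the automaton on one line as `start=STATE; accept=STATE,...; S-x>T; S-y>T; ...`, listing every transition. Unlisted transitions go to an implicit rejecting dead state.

start=S0; accept=S0,S1; S0-p>S1; S0-q>S0; S1-p>S1; S1-q>S2; S2-p>S2; S2-q>S2

This is the complement of 'contains `pq`'. Use the same substring-matching states — S0 through S2 holding how much of `pq` has just been matched — but flip the accepting set: everything except the trap S2 accepts.
        p   q  
>* S0   S1  S0 
 * S1   S1  S2 
   S2   S2  S2 
(> = start, * = accepting)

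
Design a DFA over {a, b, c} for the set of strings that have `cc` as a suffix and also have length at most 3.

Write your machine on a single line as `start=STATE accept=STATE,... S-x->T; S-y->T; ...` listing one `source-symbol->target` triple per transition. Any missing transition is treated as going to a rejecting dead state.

start=s0; accept=s5,s8; s0-a->s1; s0-b->s1; s0-c->s2; s1-a->s3; s1-b->s3; s1-c->s4; s2-a->s3; s2-b->s3; s2-c->s5; s3-a->s6; s3-b->s6; s3-c->s7; s4-a->s6; s4-b->s6; s4-c->s8; s5-a->s6; s5-b->s6; s5-c->s8; s6-a->s9; s6-b->s9; s6-c->s10; s7-a->s9; s7-b->s9; s7-c->s11; s8-a->s9; s8-b->s9; s8-c->s11; s9-a->s9; s9-b->s9; s9-c->s10; s10-a->s9; s10-b->s9; s10-c->s11; s11-a->s9; s11-b->s9; s11-c->s11

Build one automaton per condition and run them in lockstep. The first has 3 states tracking how much of the suffix `cc` has currently been matched; the second has 5 states tracking the input length, saturating at 4. A product state is a pair (one from each), accepting exactly when both do.
With 12 states:
          a    b    c  
>  s0     s1   s1   s2 
   s1     s3   s3   s4 
   s2     s3   s3   s5 
   s3     s6   s6   s7 
   s4     s6   s6   s8 
 * s5     s6   s6   s8 
   s6     s9   s9  s10 
   s7     s9   s9  s11 
 * s8     s9   s9  s11 
   s9     s9   s9  s10 
   s10    s9   s9  s11 
   s11    s9   s9  s11 
(> = start, * = accepting)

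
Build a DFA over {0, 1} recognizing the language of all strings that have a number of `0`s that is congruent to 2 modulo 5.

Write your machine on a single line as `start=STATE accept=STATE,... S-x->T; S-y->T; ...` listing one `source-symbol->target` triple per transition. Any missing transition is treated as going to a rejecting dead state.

start=q0; accept=q2; q0-0->q1; q0-1->q0; q1-0->q2; q1-1->q1; q2-0->q3; q2-1->q2; q3-0->q4; q3-1->q3; q4-0->q0; q4-1->q4

Keep the running count of `0`s modulo 5: each `0` advances along the cycle q0 → q1 → q2 → q3 → q4 → q0 while other symbols loop. Accept at q2.
With 5 states:
        0   1  
>  q0   q1  q0 
   q1   q2  q1 
 * q2   q3  q2 
   q3   q4  q3 
   q4   q0  q4 
(> = start, * = accepting)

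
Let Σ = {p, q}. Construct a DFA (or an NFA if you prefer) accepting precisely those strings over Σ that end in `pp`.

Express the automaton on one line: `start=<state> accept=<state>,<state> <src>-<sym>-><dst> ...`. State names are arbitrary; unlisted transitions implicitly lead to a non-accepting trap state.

Remember how much of `pp` the current input suffix matches. State A means no match yet; B means the last symbol is `p`; C means the last 2 symbols are `pp`. Only C accepts. On a mismatch, fall back to the longest proper suffix that is still a prefix of `pp`.
3 states suffice.
       p  q 
>  A   B  A 
   B   C  A 
 * C   C  A 
(> = start, * = accepting)

start=A accept=C A-p->B A-q->A B-p->C B-q->A C-p->C C-q->A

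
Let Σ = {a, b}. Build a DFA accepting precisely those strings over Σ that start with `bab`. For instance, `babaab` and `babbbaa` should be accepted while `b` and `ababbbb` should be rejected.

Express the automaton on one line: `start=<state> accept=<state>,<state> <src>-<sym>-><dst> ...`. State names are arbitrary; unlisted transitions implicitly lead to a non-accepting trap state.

Check the first 3 symbols one by one: s0 through s2 record how many have matched `bab` so far; any wrong symbol goes to the dead state s4. After all 3 match we enter the accepting sink s3.
With 5 states:
        a   b  
>  s0   s4  s1 
   s1   s2  s4 
   s2   s4  s3 
 * s3   s3  s3 
   s4   s4  s4 
(> = start, * = accepting)

start=s0 accept=s3 s0-a->s4 s0-b->s1 s1-a->s2 s1-b->s4 s2-a->s4 s2-b->s3 s3-a->s3 s3-b->s3 s4-a->s4 s4-b->s4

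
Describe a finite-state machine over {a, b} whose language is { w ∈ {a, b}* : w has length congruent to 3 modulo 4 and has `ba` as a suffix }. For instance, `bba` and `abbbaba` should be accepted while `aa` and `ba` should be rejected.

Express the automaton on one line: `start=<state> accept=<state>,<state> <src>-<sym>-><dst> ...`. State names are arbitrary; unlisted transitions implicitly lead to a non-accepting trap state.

Handle the two conditions separately and then intersect. One (4 states) tracks the input length modulo 4; the other (3 states) tracks how much of the suffix `ba` has currently been matched. Each combined state is a pair, one component from each; accept when both components accept.
A 12-state machine:
          a    b  
>  q0     q1   q2 
   q1     q3   q4 
   q2     q5   q4 
   q3     q6   q7 
   q4     q8   q7 
   q5     q6   q7 
   q6     q0   q9 
   q7    q10   q9 
 * q8     q0   q9 
   q9    q11   q2 
   q10    q1   q2 
   q11    q3   q4 
(> = start, * = accepting)

start=q0 accept=q8 q0-a->q1 q0-b->q2 q1-a->q3 q1-b->q4 q2-a->q5 q2-b->q4 q3-a->q6 q3-b->q7 q4-a->q8 q4-b->q7 q5-a->q6 q5-b->q7 q6-a->q0 q6-b->q9 q7-a->q10 q7-b->q9 q8-a->q0 q8-b->q9 q9-a->q11 q9-b->q2 q10-a->q1 q10-b->q2 q11-a->q3 q11-b->q4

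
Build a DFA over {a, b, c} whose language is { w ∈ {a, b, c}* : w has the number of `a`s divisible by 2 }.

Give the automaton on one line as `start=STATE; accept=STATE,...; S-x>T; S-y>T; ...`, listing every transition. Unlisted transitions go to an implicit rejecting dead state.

The only thing that matters is how many `a`s have appeared, reduced mod 2. Use one state per residue: q0 for 0, …, q1 for 1. Reading `a` moves to the next residue; anything else stays put. q0 is accepting.
        a   b   c  
>* q0   q1  q0  q0 
   q1   q0  q1  q1 
(> = start, * = accepting)

start=q0; accept=q0; q0-a>q1; q0-b>q0; q0-c>q0; q1-a>q0; q1-b>q1; q1-c>q1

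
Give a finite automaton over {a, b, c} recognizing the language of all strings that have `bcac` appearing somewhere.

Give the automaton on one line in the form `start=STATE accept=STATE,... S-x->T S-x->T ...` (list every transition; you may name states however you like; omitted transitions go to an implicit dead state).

States S0..S3 record the length of the longest prefix of `bcac` that matches the current input suffix. Reaching S4 means `bcac` has been seen, and we stay there forever. Accept from S4.
A 5-state machine:
        a   b   c  
>  S0   S0  S1  S0 
   S1   S0  S1  S2 
   S2   S3  S1  S0 
   S3   S0  S1  S4 
 * S4   S4  S4  S4 
(> = start, * = accepting)

start=S0 accept=S4 S0-a->S0 S0-b->S1 S0-c->S0 S1-a->S0 S1-b->S1 S1-c->S2 S2-a->S3 S2-b->S1 S2-c->S0 S3-a->S0 S3-b->S1 S3-c->S4 S4-a->S4 S4-b->S4 S4-c->S4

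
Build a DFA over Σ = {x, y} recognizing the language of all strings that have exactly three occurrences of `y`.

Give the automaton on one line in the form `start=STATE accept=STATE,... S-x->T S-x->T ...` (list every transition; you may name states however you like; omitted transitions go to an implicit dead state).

Count `y`s, saturating at 4: states q0 through q3 mean 0 through 3 `y`s seen; q4 means more than 3. Each `y` increments (capped at q4); other symbols loop. Accept from {q3}.
A 5-state machine:
        x   y  
>  q0   q0  q1 
   q1   q1  q2 
   q2   q2  q3 
 * q3   q3  q4 
   q4   q4  q4 
(> = start, * = accepting)

start=q0 accept=q3 q0-x->q0 q0-y->q1 q1-x->q1 q1-y->q2 q2-x->q2 q2-y->q3 q3-x->q3 q3-y->q4 q4-x->q4 q4-y->q4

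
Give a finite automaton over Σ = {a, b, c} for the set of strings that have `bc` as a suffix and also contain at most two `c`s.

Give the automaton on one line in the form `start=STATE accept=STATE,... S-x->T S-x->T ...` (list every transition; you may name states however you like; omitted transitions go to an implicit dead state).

start=q0 accept=q3,q6 q0-a->q0 q0-b->q1 q0-c->q2 q1-a->q0 q1-b->q1 q1-c->q3 q2-a->q2 q2-b->q4 q2-c->q5 q3-a->q2 q3-b->q4 q3-c->q5 q4-a->q2 q4-b->q4 q4-c->q6 q5-a->q5 q5-b->q7 q5-c->q8 q6-a->q5 q6-b->q7 q6-c->q8 q7-a->q5 q7-b->q7 q7-c->q9 q8-a->q8 q8-b->q10 q8-c->q8 q9-a->q8 q9-b->q10 q9-c->q8 q10-a->q8 q10-b->q10 q10-c->q9

Run two small machines in parallel and take their product. One (3 states) tracks how much of the suffix `bc` has currently been matched; the other (4 states) tracks the count of `c`s, saturating at 3. Each combined state is a pair, one component from each; accept when both components accept.
With 11 states:
          a    b    c  
>  q0     q0   q1   q2 
   q1     q0   q1   q3 
   q2     q2   q4   q5 
 * q3     q2   q4   q5 
   q4     q2   q4   q6 
   q5     q5   q7   q8 
 * q6     q5   q7   q8 
   q7     q5   q7   q9 
   q8     q8  q10   q8 
   q9     q8  q10   q8 
   q10    q8  q10   q9 
(> = start, * = accepting)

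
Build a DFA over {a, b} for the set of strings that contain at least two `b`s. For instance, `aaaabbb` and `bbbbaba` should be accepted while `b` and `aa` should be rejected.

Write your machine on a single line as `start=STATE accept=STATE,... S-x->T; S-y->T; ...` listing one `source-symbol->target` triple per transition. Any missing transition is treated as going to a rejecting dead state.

start=S0; accept=S2,S3; S0-a->S0; S0-b->S1; S1-a->S1; S1-b->S2; S2-a->S2; S2-b->S3; S3-a->S3; S3-b->S3

Count `b`s, saturating at 3: states S0 through S2 mean 0 through 2 `b`s seen; S3 means more than 2. Each `b` increments (capped at S3); other symbols loop. Accept from {S2, S3}.
With 4 states:
        a   b  
>  S0   S0  S1 
   S1   S1  S2 
 * S2   S2  S3 
 * S3   S3  S3 
(> = start, * = accepting)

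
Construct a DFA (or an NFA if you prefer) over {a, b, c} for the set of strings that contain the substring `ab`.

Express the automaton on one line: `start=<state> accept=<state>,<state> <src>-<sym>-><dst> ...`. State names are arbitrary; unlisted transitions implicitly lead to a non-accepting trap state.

start=S0 accept=S2 S0-a->S1 S0-b->S0 S0-c->S0 S1-a->S1 S1-b->S2 S1-c->S0 S2-a->S2 S2-b->S2 S2-c->S2

Track how much of `ab` has been matched so far: state S0 is no progress, S2 is the absorbing accept state reached once `ab` has occurred. Intermediate states record partial matches; on a mismatch, fall back to the longest reusable overlap.
A 3-state machine:
        a   b   c  
>  S0   S1  S0  S0 
   S1   S1  S2  S0 
 * S2   S2  S2  S2 
(> = start, * = accepting)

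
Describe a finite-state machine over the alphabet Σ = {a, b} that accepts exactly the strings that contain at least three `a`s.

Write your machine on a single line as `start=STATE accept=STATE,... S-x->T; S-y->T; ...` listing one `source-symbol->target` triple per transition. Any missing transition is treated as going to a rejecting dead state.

Count `a`s, saturating at 4: states q0 through q3 mean 0 through 3 `a`s seen; q4 means more than 3. Each `a` increments (capped at q4); other symbols loop. Accept from {q3, q4}.
A 5-state machine:
        a   b  
>  q0   q1  q0 
   q1   q2  q1 
   q2   q3  q2 
 * q3   q4  q3 
 * q4   q4  q4 
(> = start, * = accepting)

start=q0; accept=q3,q4; q0-a->q1; q0-b->q0; q1-a->q2; q1-b->q1; q2-a->q3; q2-b->q2; q3-a->q4; q3-b->q3; q4-a->q4; q4-b->q4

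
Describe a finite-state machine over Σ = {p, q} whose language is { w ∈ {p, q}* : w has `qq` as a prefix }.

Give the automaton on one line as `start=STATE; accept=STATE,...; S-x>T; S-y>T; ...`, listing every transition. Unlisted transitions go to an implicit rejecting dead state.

Check the first 2 symbols one by one: s0 through s1 record how many have matched `qq` so far; any wrong symbol goes to the dead state s3. After all 2 match we enter the accepting sink s2.
With 4 states:
        p   q  
>  s0   s3  s1 
   s1   s3  s2 
 * s2   s2  s2 
   s3   s3  s3 
(> = start, * = accepting)

start=s0; accept=s2; s0-p>s3; s0-q>s1; s1-p>s3; s1-q>s2; s2-p>s2; s2-q>s2; s3-p>s3; s3-q>s3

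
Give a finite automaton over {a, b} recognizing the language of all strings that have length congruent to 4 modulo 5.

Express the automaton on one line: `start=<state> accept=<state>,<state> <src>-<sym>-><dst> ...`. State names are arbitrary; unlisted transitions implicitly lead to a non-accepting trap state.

Only the length mod 5 matters, so use a 5-cycle: from any state, every input symbol moves to the next state, wrapping s4 back to s0. Mark s4 accepting.
With 5 states:
        a   b  
>  s0   s1  s1 
   s1   s2  s2 
   s2   s3  s3 
   s3   s4  s4 
 * s4   s0  s0 
(> = start, * = accepting)

start=s0 accept=s4 s0-a->s1 s0-b->s1 s1-a->s2 s1-b->s2 s2-a->s3 s2-b->s3 s3-a->s4 s3-b->s4 s4-a->s0 s4-b->s0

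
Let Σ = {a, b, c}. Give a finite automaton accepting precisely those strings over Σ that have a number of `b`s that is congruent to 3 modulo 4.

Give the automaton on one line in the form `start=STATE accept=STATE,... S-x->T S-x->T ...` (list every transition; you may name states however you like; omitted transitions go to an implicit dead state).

start=s0 accept=s3 s0-a->s0 s0-b->s1 s0-c->s0 s1-a->s1 s1-b->s2 s1-c->s1 s2-a->s2 s2-b->s3 s2-c->s2 s3-a->s3 s3-b->s0 s3-c->s3

The only thing that matters is how many `b`s have appeared, reduced mod 4. Use one state per residue: s0 for 0, …, s3 for 3. Reading `b` moves to the next residue; anything else stays put. s3 is accepting.
        a   b   c  
>  s0   s0  s1  s0 
   s1   s1  s2  s1 
   s2   s2  s3  s2 
 * s3   s3  s0  s3 
(> = start, * = accepting)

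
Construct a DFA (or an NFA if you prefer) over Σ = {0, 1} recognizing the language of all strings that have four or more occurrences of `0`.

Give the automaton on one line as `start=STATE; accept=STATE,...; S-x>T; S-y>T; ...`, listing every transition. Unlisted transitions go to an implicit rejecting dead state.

start=q0; accept=q4,q5; q0-0>q1; q0-1>q0; q1-0>q2; q1-1>q1; q2-0>q3; q2-1>q2; q3-0>q4; q3-1>q3; q4-0>q5; q4-1>q4; q5-0>q5; q5-1>q5

Count `0`s, saturating at 5: states q0 through q4 mean 0 through 4 `0`s seen; q5 means more than 4. Each `0` increments (capped at q5); other symbols loop. Accept from {q4, q5}.
6 states suffice.
        0   1  
>  q0   q1  q0 
   q1   q2  q1 
   q2   q3  q2 
   q3   q4  q3 
 * q4   q5  q4 
 * q5   q5  q5 
(> = start, * = accepting)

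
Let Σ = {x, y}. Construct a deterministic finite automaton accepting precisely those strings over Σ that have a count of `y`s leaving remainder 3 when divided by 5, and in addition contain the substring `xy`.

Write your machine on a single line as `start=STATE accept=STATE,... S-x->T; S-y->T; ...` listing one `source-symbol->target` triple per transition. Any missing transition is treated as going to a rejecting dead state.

Handle the two conditions separately and then intersect. One (5 states) tracks the count of `y`s modulo 5; the other (3 states) tracks whether and how much of `xy` has been seen. Each combined state is a pair, one component from each; accept when both components accept. Minimizing collapses redundant product states.
11 states suffice.
          x    y  
>  S0     S1   S2 
   S1     S1   S3 
   S2     S3   S4 
   S3     S3   S5 
   S4     S5   S6 
   S5     S5   S7 
   S6     S8   S9 
 * S7     S7  S10 
   S8     S8  S10 
   S9    S10   S0 
   S10   S10   S1 
(> = start, * = accepting)

start=S0; accept=S7; S0-x->S1; S0-y->S2; S1-x->S1; S1-y->S3; S2-x->S3; S2-y->S4; S3-x->S3; S3-y->S5; S4-x->S5; S4-y->S6; S5-x->S5; S5-y->S7; S6-x->S8; S6-y->S9; S7-x->S7; S7-y->S10; S8-x->S8; S8-y->S10; S9-x->S10; S9-y->S0; S10-x->S10; S10-y->S1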